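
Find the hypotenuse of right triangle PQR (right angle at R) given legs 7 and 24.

PQ = sqrt(7^2 + 24^2) = sqrt(625) = 25

25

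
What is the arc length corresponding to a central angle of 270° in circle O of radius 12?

Arc length = 2πr × θ/360
= 2π × 12 × 3/4
= 18*pi

18*pi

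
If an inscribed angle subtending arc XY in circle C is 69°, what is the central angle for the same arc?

The inscribed angle theorem states that a central angle is always twice any inscribed angle that subtends the same arc.
Since the inscribed angle is 69°, the central angle = 2 × 69° = 138°.

138°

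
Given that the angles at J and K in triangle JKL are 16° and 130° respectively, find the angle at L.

Let angle L = x. Then 16 + 130 + x = 180.
x = 180 - 146 = 34 degrees.

34 degrees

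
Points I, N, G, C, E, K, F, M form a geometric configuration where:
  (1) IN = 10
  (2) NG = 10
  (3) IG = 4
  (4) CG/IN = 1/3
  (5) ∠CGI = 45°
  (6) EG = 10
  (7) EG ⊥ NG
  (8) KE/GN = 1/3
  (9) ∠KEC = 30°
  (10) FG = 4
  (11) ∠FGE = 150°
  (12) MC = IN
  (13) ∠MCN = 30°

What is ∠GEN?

Step 1: By the law of cosines on triangle EGN: EN² = 10² + 10² − 2·10·10·cos(90°) = 200, so EN = 10·√2.
Step 2: By the inverse law of cosines on triangle GEN: cos(∠GEN) = (10² + (10·√2)² − 10²) / (2·10·10·√2) = 200/282.84 = 0.7071, so ∠GEN = 45°.

Therefore, the measure of angle ∠GEN = 45°.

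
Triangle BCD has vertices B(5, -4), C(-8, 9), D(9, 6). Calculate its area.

Using the Shoelace formula for a triangle:
Area = (1/2)|x0(y1 - y2) + x1(y2 - y0) + x2(y0 - y1)|
Area = (1/2)|5(9 - 6) + -8(6 - -4) + 9(-4 - 9)|
Area = (1/2)|15 + -80 + -117|
Area = (1/2)|-182|
Area = (1/2)(182)
Area = 91

91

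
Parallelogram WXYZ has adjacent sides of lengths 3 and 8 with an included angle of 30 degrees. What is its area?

The area of a parallelogram equals the product of two adjacent sides times the sine of the included angle.
This is because the height equals 8 * sin(30°) = 4.
Area = 3 * 4 = 12

12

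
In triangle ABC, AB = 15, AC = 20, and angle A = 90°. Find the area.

When two sides and the included angle are known, the area formula is (1/2)ab sin(C).
The height from one side to the opposite vertex is 20 sin(90°) = 20.
Area = (1/2) * 15 * 20 = 150.

150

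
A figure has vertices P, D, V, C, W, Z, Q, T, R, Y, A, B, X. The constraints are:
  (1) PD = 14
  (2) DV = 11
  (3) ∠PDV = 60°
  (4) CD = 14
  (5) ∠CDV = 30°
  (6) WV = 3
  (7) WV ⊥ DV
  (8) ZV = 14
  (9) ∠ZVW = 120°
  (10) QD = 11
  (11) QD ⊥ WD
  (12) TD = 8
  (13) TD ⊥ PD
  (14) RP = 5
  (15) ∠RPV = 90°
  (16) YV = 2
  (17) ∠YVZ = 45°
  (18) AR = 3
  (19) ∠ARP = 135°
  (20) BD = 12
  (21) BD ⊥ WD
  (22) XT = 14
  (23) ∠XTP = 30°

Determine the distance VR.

Step 1: By the law of cosines on triangle VDP: VP² = 11² + 14² − 2·11·14·cos(60°) = 163, so VP = √163.
Step 2: By the law of cosines on triangle VPR: VR² = √163² + 5² − 2·√163·5·cos(90°) = 188, so VR = 2·√47.

Therefore, the length of VR = 2·√47.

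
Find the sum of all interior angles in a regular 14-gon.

The sum of interior angles of an n-sided polygon is (n - 2) * 180.
For n = 14: (14 - 2) * 180 = 12 * 180 = 2160 degrees.

2160 degrees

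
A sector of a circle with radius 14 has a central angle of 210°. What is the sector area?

The full circle has area πr² = π(14)² = 196*pi.
The sector covers 210° out of 360°, a fraction of 7/12.
Sector area = 196*pi × 7/12 = 343*pi/3.

343*pi/3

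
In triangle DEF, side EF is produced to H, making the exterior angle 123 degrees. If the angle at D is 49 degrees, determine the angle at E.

By the exterior angle theorem: exterior angle = sum of remote interior angles.
123 = 49 + angle E
angle E = 123 - 49 = 74 degrees

74 degrees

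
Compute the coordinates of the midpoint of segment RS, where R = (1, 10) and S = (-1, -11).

M = ((x₁ + x₂)/2, (y₁ + y₂)/2)
= ((1 + -1)/2, (10 + -11)/2)
= (0/2, -1/2) = (0, -1/2)

(0, -1/2)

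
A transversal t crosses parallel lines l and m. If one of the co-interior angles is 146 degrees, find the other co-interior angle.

Co-interior angles sum to 180: 180 - 146 = 34 degrees.

34 degrees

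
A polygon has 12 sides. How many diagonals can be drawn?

The number of diagonals in an n-gon is n(n - 3)/2.
For n = 12: 12(12 - 3)/2 = 12 × 9 / 2 = 54.

54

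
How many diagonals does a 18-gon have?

Each of the 18 vertices connects to 15 non-adjacent vertices via diagonals.
Total connections = 18 × 15 = 270, but each diagonal is counted twice.
Number of diagonals = 270 / 2 = 135.

135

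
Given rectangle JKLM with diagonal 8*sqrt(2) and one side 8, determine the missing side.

b = sqrt(d^2 - a^2) = sqrt(128 - 64) = sqrt(64) = 8

8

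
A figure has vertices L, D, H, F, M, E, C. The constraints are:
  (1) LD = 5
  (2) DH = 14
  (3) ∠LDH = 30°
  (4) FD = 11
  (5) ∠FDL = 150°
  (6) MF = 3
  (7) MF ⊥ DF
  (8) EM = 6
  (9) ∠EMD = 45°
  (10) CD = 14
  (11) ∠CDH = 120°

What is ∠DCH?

Step 1: By the law of cosines on triangle CDH: CH² = 14² + 14² − 2·14·14·cos(120°) = 588, so CH = 14·√3.
Step 2: By the inverse law of cosines on triangle DCH: cos(∠DCH) = (14² + (14·√3)² − 14²) / (2·14·14·√3) = 588/678.96 = 0.866, so ∠DCH = 30°.

Therefore, the measure of angle ∠DCH = 30°.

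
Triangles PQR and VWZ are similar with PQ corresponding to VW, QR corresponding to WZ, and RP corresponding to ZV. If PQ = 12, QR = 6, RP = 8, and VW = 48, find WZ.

k = 48/12 = 4. WZ = 4 * 6 = 24.

24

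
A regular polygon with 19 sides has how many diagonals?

The number of diagonals in an n-gon is n(n - 3)/2.
For n = 19: 19(19 - 3)/2 = 19 × 16 / 2 = 152.

152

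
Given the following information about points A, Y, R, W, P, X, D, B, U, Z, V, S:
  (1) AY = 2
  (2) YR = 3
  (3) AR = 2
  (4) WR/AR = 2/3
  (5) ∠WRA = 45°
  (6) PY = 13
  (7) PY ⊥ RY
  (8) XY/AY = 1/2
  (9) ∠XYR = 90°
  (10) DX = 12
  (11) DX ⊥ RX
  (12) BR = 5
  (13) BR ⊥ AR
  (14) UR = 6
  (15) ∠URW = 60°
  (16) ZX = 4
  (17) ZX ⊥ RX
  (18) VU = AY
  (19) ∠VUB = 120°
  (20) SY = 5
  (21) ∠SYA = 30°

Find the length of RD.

From the given relations: XY = 1/2·AY = 1/2·2 = 1.
Step 1: By the law of cosines on triangle XYR: XR² = 1² + 3² − 2·1·3·cos(90°) = 10, so XR = √10.
Step 2: By the law of cosines on triangle RXD: RD² = √10² + 12² − 2·√10·12·cos(90°) = 154, so RD = √154.

Therefore, the length of RD = √154.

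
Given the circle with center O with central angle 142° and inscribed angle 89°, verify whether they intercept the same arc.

By the inscribed angle theorem, the inscribed angle for a central angle of 142° should be 142° / 2 = 71°.
The given inscribed angle is 89°, which does not equal 71°.
Therefore, no, they do not correspond to the same arc.

No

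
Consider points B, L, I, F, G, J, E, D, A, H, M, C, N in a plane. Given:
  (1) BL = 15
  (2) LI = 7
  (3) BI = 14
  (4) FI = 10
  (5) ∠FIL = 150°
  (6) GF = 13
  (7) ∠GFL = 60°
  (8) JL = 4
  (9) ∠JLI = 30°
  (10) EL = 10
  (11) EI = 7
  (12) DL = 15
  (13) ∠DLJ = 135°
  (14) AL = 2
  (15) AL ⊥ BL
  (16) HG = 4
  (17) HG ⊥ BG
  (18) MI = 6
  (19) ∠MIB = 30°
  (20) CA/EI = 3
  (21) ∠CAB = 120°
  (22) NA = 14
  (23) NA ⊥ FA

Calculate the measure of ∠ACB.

From the given relations: CA = 3·EI = 3·7 = 21.
Step 1: By the law of cosines on triangle BLA: BA² = 15² + 2² − 2·15·2·cos(90°) = 229, so BA ≈ 15.13.
Step 2: By the law of cosines on triangle CAB: CB² = 21² + 15.13² − 2·21·15.13·cos(120°) = 987.79, so CB ≈ 31.43.
Step 3: By the inverse law of cosines on triangle ACB: cos(∠ACB) = (21² + 31.43² − 15.13²) / (2·21·31.43) = 1199.79/1320.02 = 0.9089, so ∠ACB = 24.64°.

Therefore, the measure of angle ∠ACB = 24.64°.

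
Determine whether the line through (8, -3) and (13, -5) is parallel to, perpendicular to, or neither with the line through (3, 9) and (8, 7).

Slope of line 1: m1 = (-5 - -3)/(13 - 8) = -2/5 = -2/5
Slope of line 2: m2 = (7 - 9)/(8 - 3) = -2/5 = -2/5
Since m1 = m2 = -2/5, the lines are parallel.

Parallel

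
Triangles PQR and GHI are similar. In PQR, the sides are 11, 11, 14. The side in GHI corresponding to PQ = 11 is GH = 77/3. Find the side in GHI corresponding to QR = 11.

Similar triangles have proportional sides. Setting up the proportion:
GH / PQ = HI / QR
77/3 / 11 = HI / 11
HI = 11 * 77/3 / 11 = 77/3.

77/3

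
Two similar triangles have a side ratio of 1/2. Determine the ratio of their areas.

The ratio of areas of similar triangles equals the square of the side ratio.
Side ratio = 1:2
Area ratio = (1/2)^2 = 1/4 = 1:4

1:4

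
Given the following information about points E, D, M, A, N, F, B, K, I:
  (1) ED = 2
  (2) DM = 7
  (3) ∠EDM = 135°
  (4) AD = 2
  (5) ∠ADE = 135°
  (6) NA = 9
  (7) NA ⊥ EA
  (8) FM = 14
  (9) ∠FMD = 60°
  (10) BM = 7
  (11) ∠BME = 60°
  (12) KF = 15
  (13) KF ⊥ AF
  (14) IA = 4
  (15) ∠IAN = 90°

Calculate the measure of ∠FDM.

Step 1: By the law of cosines on triangle DMF: DF² = 7² + 14² − 2·7·14·cos(60°) = 147, so DF = 7·√3.
Step 2: By the inverse law of cosines on triangle FDM: cos(∠FDM) = ((7·√3)² + 7² − 14²) / (2·7·√3·7) = 0/169.74 = 0, so ∠FDM = 90°.

Therefore, the measure of angle ∠FDM = 90°.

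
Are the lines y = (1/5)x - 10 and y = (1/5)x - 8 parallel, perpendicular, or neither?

Slope of line 1: m1 = 1/5
Slope of line 2: m2 = 1/5
Two lines are parallel if and only if they have equal slopes (or both are vertical).
Here m1 = m2 = 1/5, confirming the lines are parallel.

Parallel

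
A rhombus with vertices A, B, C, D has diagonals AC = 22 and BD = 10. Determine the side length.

Half-diagonals are 11 and 5. side = sqrt(11^2 + 5^2) = sqrt(146)

sqrt(146)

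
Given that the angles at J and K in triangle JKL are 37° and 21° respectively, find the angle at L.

By the triangle angle sum property, the three interior angles of any triangle add up to 180°.
We know angle J = 37° and angle K = 21°, so their sum is 58°.
Therefore angle L = 180° - 58° = 122°.

122 degrees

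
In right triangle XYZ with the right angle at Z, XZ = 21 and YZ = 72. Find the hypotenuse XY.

By the Pythagorean theorem: XY^2 = XZ^2 + YZ^2
XY^2 = 21^2 + 72^2 = 441 + 5184 = 5625
XY = sqrt(5625) = 75

75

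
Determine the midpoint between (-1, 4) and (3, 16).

The midpoint is the point halfway along the segment.
Move half the horizontal distance: -1 + (3 - -1)/2 = -1 + 4/2 = 1
Move half the vertical distance: 4 + (16 - 4)/2 = 4 + 12/2 = 10
Midpoint = (1, 10)

(1, 10)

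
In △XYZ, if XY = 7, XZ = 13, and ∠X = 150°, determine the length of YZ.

By the law of cosines: YZ^2 = XY^2 + XZ^2 - 2*XY*XZ*cos(X)
YZ^2 = 7^2 + 13^2 - 2*7*13*cos(150°)
YZ^2 = 49 + 169 - 182*(-sqrt(3)/2)
YZ^2 = 91*sqrt(3) + 218
YZ = sqrt(91*sqrt(3) + 218)

sqrt(91*sqrt(3) + 218)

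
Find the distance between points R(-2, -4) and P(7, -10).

The horizontal distance is |7 - -2| = 9 and the vertical distance is |-10 - -4| = 6.
By the Pythagorean theorem, d = sqrt(9^2 + 6^2) = sqrt(117) = 3*sqrt(13).

3*sqrt(13)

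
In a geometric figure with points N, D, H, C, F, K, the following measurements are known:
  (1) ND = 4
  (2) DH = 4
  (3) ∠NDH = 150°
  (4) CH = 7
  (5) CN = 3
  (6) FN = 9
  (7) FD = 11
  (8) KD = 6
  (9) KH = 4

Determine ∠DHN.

Step 1: By the law of cosines on triangle HDN: HN² = 4² + 4² − 2·4·4·cos(150°) = 59.71, so HN ≈ 7.73.
Step 2: By the inverse law of cosines on triangle DHN: cos(∠DHN) = (4² + 7.73² − 4²) / (2·4·7.73) = 59.71/61.82 = 0.9659, so ∠DHN = 15°.

Therefore, the measure of angle ∠DHN = 15°.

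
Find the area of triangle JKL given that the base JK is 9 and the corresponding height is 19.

Area = (1/2)(9)(19) = 171/2

171/2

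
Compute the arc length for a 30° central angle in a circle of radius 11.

Arc length = 2π(11)(1/12) = 11*pi/6

11*pi/6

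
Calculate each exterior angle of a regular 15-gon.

Each exterior angle of a regular n-gon is 360 / n.
For n = 15: 360 / 15 = 24 degrees.

24 degrees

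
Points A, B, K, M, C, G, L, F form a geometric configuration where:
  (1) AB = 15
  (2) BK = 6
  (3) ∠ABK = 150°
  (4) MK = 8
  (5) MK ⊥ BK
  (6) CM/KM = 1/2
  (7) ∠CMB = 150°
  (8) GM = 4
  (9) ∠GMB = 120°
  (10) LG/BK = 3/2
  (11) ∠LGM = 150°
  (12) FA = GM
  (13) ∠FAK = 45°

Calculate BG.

Step 1: By the law of cosines on triangle BKM: BM² = 6² + 8² − 2·6·8·cos(90°) = 100, so BM = 10.
Step 2: By the law of cosines on triangle BMG: BG² = 10² + 4² − 2·10·4·cos(120°) = 156, so BG = 2·√39.

Therefore, the length of BG = 2·√39.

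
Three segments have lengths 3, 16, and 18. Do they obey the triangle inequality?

For three segments to close into a triangle, no single side can be as long as the other two combined.
The longest side is 18, and 3 + 16 = 19 > 18.
A triangle can be formed.

Yes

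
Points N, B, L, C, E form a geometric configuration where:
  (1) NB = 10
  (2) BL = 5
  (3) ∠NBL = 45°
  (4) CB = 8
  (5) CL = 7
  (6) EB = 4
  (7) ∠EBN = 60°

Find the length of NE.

Step 1: By the law of cosines on triangle NBE: NE² = 10² + 4² − 2·10·4·cos(60°) = 76, so NE = 2·√19.

Therefore, the length of NE = 2·√19.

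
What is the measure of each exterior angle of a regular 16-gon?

Each exterior angle of a regular n-gon is 360 / n.
For n = 16: 360 / 16 = 45/2 degrees.

45/2 degrees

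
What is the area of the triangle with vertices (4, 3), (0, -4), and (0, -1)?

Shoelace: Area = (1/2)|4(-4--1) + 0(-1-3) + 0(3--4)| = (1/2)(12) = 6

6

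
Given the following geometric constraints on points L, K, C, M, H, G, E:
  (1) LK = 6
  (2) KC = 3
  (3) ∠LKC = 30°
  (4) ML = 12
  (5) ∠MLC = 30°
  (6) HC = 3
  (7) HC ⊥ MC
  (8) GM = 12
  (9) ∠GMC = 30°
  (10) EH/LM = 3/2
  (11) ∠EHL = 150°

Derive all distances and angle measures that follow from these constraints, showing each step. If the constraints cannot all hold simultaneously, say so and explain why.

The constraints are consistent.

From the given relations:
  EH = 3/2·LM = 3/2·12 = 18

Step 1: From LK = 6, KC = 3, and ∠LKC = 30°, by the law of cosines:
  LC² = LK² + KC² - 2·LK·KC·cos(30°) = 36 + 9 - 31.18 = 13.82
  LC ≈ 3.72

Step 2: From CL = 3.72, LM = 12, and ∠CLM = 30°, by the law of cosines:
  CM² = CL² + LM² - 2·CL·LM·cos(30°) = 13.82 + 144 - 77.28 = 80.55
  CM ≈ 8.97

Step 3: From LC = 3.72, LK = 6, CK = 3, by the inverse law of cosines:
  cos(∠CLK) = (LC² + LK² - CK²) / (2·LC·LK)
  ∠CLK = 23.79°

Step 4: From CK = 3, CL = 3.72, KL = 6, by the inverse law of cosines:
  cos(∠KCL) = (CK² + CL² - KL²) / (2·CK·CL)
  ∠KCL = 126.21°

Step 5: From CM = 8.97, MG = 12, and ∠CMG = 30°, by the law of cosines:
  CG² = CM² + MG² - 2·CM·MG·cos(30°) = 80.55 + 144 - 186.5 = 38.01
  CG ≈ 6.17

Step 6: From MC = 8.97, CH = 3, and ∠MCH = 90°, by the law of cosines:
  MH² = MC² + CH² - 2·MC·CH·cos(90°) = 80.55 + 9 - 0 = 89.55
  MH ≈ 9.46

Step 7: From CL = 3.72, CM = 8.97, LM = 12, by the inverse law of cosines:
  cos(∠LCM) = (CL² + CM² - LM²) / (2·CL·CM)
  ∠LCM = 138.05°

Step 8: From MC = 8.97, ML = 12, CL = 3.72, by the inverse law of cosines:
  cos(∠CML) = (MC² + ML² - CL²) / (2·MC·ML)
  ∠CML = 11.95°

Step 9: From CG = 6.17, CM = 8.97, GM = 12, by the inverse law of cosines:
  cos(∠GCM) = (CG² + CM² - GM²) / (2·CG·CM)
  ∠GCM = 103.29°

Step 10: From MC = 8.97, MH = 9.46, CH = 3, by the inverse law of cosines:
  cos(∠CMH) = (MC² + MH² - CH²) / (2·MC·MH)
  ∠CMH = 18.48°

Step 11: From HC = 3, HM = 9.46, CM = 8.97, by the inverse law of cosines:
  cos(∠CHM) = (HC² + HM² - CM²) / (2·HC·HM)
  ∠CHM = 71.52°

Step 12: From GC = 6.17, GM = 12, CM = 8.97, by the inverse law of cosines:
  cos(∠CGM) = (GC² + GM² - CM²) / (2·GC·GM)
  ∠CGM = 46.71°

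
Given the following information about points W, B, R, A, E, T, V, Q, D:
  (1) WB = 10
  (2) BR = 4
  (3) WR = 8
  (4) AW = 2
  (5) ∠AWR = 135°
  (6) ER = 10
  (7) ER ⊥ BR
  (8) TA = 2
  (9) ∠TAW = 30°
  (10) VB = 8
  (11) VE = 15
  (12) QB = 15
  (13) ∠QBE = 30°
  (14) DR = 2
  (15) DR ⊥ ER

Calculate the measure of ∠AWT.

Step 1: By the law of cosines on triangle WAT: WT² = 2² + 2² − 2·2·2·cos(30°) = 1.07, so WT ≈ 1.04.
Step 2: By the inverse law of cosines on triangle AWT: cos(∠AWT) = (2² + 1.04² − 2²) / (2·2·1.04) = 1.07/4.14 = 0.2588, so ∠AWT = 75°.

Therefore, the measure of angle ∠AWT = 75°.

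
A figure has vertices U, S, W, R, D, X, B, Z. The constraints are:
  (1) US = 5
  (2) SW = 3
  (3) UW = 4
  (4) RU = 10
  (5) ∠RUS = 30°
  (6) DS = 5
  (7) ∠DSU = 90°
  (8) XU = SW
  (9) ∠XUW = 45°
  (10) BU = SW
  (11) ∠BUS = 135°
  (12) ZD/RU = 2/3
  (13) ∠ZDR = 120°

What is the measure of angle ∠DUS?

Step 1: By the law of cosines on triangle USD: UD² = 5² + 5² − 2·5·5·cos(90°) = 50, so UD = 5·√2.
Step 2: By the inverse law of cosines on triangle DUS: cos(∠DUS) = ((5·√2)² + 5² − 5²) / (2·5·√2·5) = 50/70.71 = 0.7071, so ∠DUS = 45°.

Therefore, the measure of angle ∠DUS = 45°.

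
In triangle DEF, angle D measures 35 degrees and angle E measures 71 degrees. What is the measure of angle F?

The interior angles sum to 180°: angle F = 180 - 35 - 71 = 74°.
The triangle is acute (angles 35°, 71°, 74°).

74 degrees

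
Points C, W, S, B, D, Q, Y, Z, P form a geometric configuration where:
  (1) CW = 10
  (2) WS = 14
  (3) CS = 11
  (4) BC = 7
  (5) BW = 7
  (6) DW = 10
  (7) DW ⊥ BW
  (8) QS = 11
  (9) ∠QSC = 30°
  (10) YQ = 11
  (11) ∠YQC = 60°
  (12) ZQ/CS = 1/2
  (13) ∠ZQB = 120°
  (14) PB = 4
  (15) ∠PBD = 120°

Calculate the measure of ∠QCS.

Step 1: By the law of cosines on triangle CSQ: CQ² = 11² + 11² − 2·11·11·cos(30°) = 32.42, so CQ ≈ 5.69.
Step 2: By the inverse law of cosines on triangle QCS: cos(∠QCS) = (5.69² + 11² − 11²) / (2·5.69·11) = 32.42/125.27 = 0.2588, so ∠QCS = 75°.

Therefore, the measure of angle ∠QCS = 75°.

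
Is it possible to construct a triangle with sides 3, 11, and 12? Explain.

For three segments to close into a triangle, no single side can be as long as the other two combined.
The longest side is 12, and 3 + 11 = 14 > 12.
A triangle can be formed.

Yes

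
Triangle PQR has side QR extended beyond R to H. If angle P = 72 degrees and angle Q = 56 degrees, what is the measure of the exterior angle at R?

Exterior angle = 72 + 56 = 128 degrees (exterior angle theorem).

128 degrees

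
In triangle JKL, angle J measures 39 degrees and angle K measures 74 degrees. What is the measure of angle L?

angle L = 180 - 39 - 74 = 67 degrees.

67 degrees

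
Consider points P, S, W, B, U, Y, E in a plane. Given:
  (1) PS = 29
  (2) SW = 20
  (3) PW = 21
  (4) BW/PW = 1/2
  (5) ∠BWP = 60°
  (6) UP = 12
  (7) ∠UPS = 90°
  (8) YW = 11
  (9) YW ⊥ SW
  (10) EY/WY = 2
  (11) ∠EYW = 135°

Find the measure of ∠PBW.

From the given relations: BW = 1/2·PW = 1/2·21 ≈ 10.5.
Step 1: By the law of cosines on triangle BWP: BP² = 10.5² + 21² − 2·10.5·21·cos(60°) = 330.75, so BP ≈ 18.19.
Step 2: By the inverse law of cosines on triangle PBW: cos(∠PBW) = (18.19² + 10.5² − 21²) / (2·18.19·10.5) = 0/381.92 = 0, so ∠PBW = 90°.

Therefore, the measure of angle ∠PBW = 90°.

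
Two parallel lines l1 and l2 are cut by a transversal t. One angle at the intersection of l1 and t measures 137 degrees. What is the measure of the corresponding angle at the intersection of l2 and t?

Corresponding angles are equal: 137 degrees.

137 degrees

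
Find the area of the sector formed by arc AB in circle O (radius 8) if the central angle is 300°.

Sector area = πr² × θ/360
= π × 8² × 5/6
= π × 64 × 5/6
= 160*pi/3

160*pi/3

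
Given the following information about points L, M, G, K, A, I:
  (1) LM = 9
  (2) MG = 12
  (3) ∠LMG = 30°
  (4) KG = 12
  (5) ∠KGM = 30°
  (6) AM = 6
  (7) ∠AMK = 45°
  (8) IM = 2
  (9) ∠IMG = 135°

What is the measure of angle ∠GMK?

Step 1: By the law of cosines on triangle MGK: MK² = 12² + 12² − 2·12·12·cos(30°) = 38.58, so MK ≈ 6.21.
Step 2: By the inverse law of cosines on triangle GMK: cos(∠GMK) = (12² + 6.21² − 12²) / (2·12·6.21) = 38.58/149.08 = 0.2588, so ∠GMK = 75°.

Therefore, the measure of angle ∠GMK = 75°.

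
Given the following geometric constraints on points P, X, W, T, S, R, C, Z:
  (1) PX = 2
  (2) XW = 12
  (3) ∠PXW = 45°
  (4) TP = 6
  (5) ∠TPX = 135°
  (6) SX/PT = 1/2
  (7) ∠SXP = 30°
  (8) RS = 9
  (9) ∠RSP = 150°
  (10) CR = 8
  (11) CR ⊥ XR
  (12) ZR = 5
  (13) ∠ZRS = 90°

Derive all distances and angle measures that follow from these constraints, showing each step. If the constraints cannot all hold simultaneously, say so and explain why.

The constraints are consistent.

From the given relations:
  SX = 1/2·PT = 1/2·6 = 3

Step 1: From PX = 2, XW = 12, and ∠PXW = 45°, by the law of cosines:
  PW² = PX² + XW² - 2·PX·XW·cos(45°) = 4 + 144 - 33.94 = 114.1
  PW ≈ 10.68

Step 2: From PX = 2, XS = 3, and ∠PXS = 30°, by the law of cosines:
  PS² = PX² + XS² - 2·PX·XS·cos(30°) = 4 + 9 - 10.39 = 2.608
  PS ≈ 1.61

Step 3: From XP = 2, PT = 6, and ∠XPT = 135°, by the law of cosines:
  XT² = XP² + PT² - 2·XP·PT·cos(135°) = 4 + 36 + 16.97 = 56.97
  XT ≈ 7.55

Step 4: From SR = 9, RZ = 5, and ∠SRZ = 90°, by the law of cosines:
  SZ² = SR² + RZ² - 2·SR·RZ·cos(90°) = 81 + 25 - 0 = 106
  SZ = √106

Step 5: From PS = 1.61, SR = 9, and ∠PSR = 150°, by the law of cosines:
  PR² = PS² + SR² - 2·PS·SR·cos(150°) = 2.608 + 81 + 25.17 = 108.8
  PR ≈ 10.43

Step 6: From PS = 1.61, PX = 2, SX = 3, by the inverse law of cosines:
  cos(∠SPX) = (PS² + PX² - SX²) / (2·PS·PX)
  ∠SPX = 111.74°

Step 7: From PW = 10.68, PX = 2, WX = 12, by the inverse law of cosines:
  cos(∠WPX) = (PW² + PX² - WX²) / (2·PW·PX)
  ∠WPX = 127.39°

Step 8: From XP = 2, XT = 7.55, PT = 6, by the inverse law of cosines:
  cos(∠PXT) = (XP² + XT² - PT²) / (2·XP·XT)
  ∠PXT = 34.2°

Step 9: From WP = 10.68, WX = 12, PX = 2, by the inverse law of cosines:
  cos(∠PWX) = (WP² + WX² - PX²) / (2·WP·WX)
  ∠PWX = 7.61°

Step 10: From TP = 6, TX = 7.55, PX = 2, by the inverse law of cosines:
  cos(∠PTX) = (TP² + TX² - PX²) / (2·TP·TX)
  ∠PTX = 10.8°

Step 11: From SP = 1.61, SX = 3, PX = 2, by the inverse law of cosines:
  cos(∠PSX) = (SP² + SX² - PX²) / (2·SP·SX)
  ∠PSX = 38.26°

Step 12: From SR = 9, SZ = √106, RZ = 5, by the inverse law of cosines:
  cos(∠RSZ) = (SR² + SZ² - RZ²) / (2·SR·SZ)
  ∠RSZ = 29.05°

Step 13: From ZR = 5, ZS = √106, RS = 9, by the inverse law of cosines:
  cos(∠RZS) = (ZR² + ZS² - RS²) / (2·ZR·ZS)
  ∠RZS = 60.95°

Step 14: From PR = 10.43, PS = 1.61, RS = 9, by the inverse law of cosines:
  cos(∠RPS) = (PR² + PS² - RS²) / (2·PR·PS)
  ∠RPS = 25.56°

Step 15: From RP = 10.43, RS = 9, PS = 1.61, by the inverse law of cosines:
  cos(∠PRS) = (RP² + RS² - PS²) / (2·RP·RS)
  ∠PRS = 4.44°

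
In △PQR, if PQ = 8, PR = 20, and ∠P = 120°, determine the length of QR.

By the law of cosines: QR^2 = PQ^2 + PR^2 - 2*PQ*PR*cos(P)
QR^2 = 8^2 + 20^2 - 2*8*20*cos(120°)
QR^2 = 64 + 400 - 320*(-1/2)
QR^2 = 624
QR = 4*sqrt(39)

4*sqrt(39)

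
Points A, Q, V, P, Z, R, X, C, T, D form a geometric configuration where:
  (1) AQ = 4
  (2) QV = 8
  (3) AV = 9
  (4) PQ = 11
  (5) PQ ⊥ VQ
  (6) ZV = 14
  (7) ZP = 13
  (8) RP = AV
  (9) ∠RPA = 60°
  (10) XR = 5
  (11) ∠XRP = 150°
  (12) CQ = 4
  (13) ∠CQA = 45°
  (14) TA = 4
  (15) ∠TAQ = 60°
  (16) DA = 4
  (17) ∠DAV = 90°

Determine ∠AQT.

Step 1: By the law of cosines on triangle QAT: QT² = 4² + 4² − 2·4·4·cos(60°) = 16, so QT = 4.
Step 2: By the inverse law of cosines on triangle AQT: cos(∠AQT) = (4² + 4² − 4²) / (2·4·4) = 16/32 = 0.5, so ∠AQT = 60°.

Therefore, the measure of angle ∠AQT = 60°.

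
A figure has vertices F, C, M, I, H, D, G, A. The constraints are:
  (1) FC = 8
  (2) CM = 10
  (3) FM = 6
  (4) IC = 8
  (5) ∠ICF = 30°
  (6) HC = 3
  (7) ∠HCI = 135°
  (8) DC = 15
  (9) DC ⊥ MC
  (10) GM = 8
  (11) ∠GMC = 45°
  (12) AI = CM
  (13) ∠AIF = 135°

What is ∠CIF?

Step 1: By the law of cosines on triangle ICF: IF² = 8² + 8² − 2·8·8·cos(30°) = 17.15, so IF ≈ 4.14.
Step 2: By the inverse law of cosines on triangle CIF: cos(∠CIF) = (8² + 4.14² − 8²) / (2·8·4.14) = 17.15/66.26 = 0.2588, so ∠CIF = 75°.

Therefore, the measure of angle ∠CIF = 75°.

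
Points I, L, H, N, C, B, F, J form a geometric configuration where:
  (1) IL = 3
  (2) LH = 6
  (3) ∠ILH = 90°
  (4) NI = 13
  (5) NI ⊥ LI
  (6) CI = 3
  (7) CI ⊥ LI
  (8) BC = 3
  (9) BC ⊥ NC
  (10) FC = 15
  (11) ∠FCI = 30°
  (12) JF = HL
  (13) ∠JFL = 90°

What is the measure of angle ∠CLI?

Step 1: By the law of cosines on triangle LIC: LC² = 3² + 3² − 2·3·3·cos(90°) = 18, so LC = 3·√2.
Step 2: By the inverse law of cosines on triangle CLI: cos(∠CLI) = ((3·√2)² + 3² − 3²) / (2·3·√2·3) = 18/25.46 = 0.7071, so ∠CLI = 45°.

Therefore, the measure of angle ∠CLI = 45°.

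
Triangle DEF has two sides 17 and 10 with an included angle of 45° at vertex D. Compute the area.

Area = (1/2)(17)(10) sin(45°) = (1/2)(17)(10)(sqrt(2)/2) = 85*sqrt(2)/2

85*sqrt(2)/2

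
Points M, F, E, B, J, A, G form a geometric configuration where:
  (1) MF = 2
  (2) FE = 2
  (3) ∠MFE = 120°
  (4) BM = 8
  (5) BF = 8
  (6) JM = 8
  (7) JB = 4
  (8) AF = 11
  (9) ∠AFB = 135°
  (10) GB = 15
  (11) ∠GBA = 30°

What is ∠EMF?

Step 1: By the law of cosines on triangle MFE: ME² = 2² + 2² − 2·2·2·cos(120°) = 12, so ME = 2·√3.
Step 2: By the inverse law of cosines on triangle EMF: cos(∠EMF) = ((2·√3)² + 2² − 2²) / (2·2·√3·2) = 12/13.86 = 0.866, so ∠EMF = 30°.

Therefore, the measure of angle ∠EMF = 30°.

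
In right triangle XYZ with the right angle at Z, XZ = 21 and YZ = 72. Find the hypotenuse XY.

XY = sqrt(21^2 + 72^2) = sqrt(5625) = 75

75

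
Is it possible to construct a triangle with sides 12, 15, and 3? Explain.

The longest side is 15. The other two sides sum to 3 + 12 = 15.
Since 15 ≤ 15, the two shorter sides cannot reach around to close the triangle.

No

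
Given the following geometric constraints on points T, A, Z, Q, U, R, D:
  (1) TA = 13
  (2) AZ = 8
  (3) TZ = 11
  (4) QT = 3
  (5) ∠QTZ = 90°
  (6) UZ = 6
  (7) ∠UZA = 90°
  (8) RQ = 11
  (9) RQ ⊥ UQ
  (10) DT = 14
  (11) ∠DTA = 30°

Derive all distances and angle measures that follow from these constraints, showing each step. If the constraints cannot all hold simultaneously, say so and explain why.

The constraints are consistent.

Step 1: From AZ = 8, ZU = 6, and ∠AZU = 90°, by the law of cosines:
  AU² = AZ² + ZU² - 2·AZ·ZU·cos(90°) = 64 + 36 - 0 = 100
  AU = 10

Step 2: From AT = 13, TD = 14, and ∠ATD = 30°, by the law of cosines:
  AD² = AT² + TD² - 2·AT·TD·cos(30°) = 169 + 196 - 315.2 = 49.77
  AD ≈ 7.05

Step 3: From ZT = 11, TQ = 3, and ∠ZTQ = 90°, by the law of cosines:
  ZQ² = ZT² + TQ² - 2·ZT·TQ·cos(90°) = 121 + 9 - 0 = 130
  ZQ = √130

Step 4: From TA = 13, TZ = 11, AZ = 8, by the inverse law of cosines:
  cos(∠ATZ) = (TA² + TZ² - AZ²) / (2·TA·TZ)
  ∠ATZ = 37.79°

Step 5: From AT = 13, AZ = 8, TZ = 11, by the inverse law of cosines:
  cos(∠TAZ) = (AT² + AZ² - TZ²) / (2·AT·AZ)
  ∠TAZ = 57.42°

Step 6: From ZA = 8, ZT = 11, AT = 13, by the inverse law of cosines:
  cos(∠AZT) = (ZA² + ZT² - AT²) / (2·ZA·ZT)
  ∠AZT = 84.78°

Step 7: From AD = 7.05, AT = 13, DT = 14, by the inverse law of cosines:
  cos(∠DAT) = (AD² + AT² - DT²) / (2·AD·AT)
  ∠DAT = 82.87°

Step 8: From AU = 10, AZ = 8, UZ = 6, by the inverse law of cosines:
  cos(∠UAZ) = (AU² + AZ² - UZ²) / (2·AU·AZ)
  ∠UAZ = 36.87°

Step 9: From ZQ = √130, ZT = 11, QT = 3, by the inverse law of cosines:
  cos(∠QZT) = (ZQ² + ZT² - QT²) / (2·ZQ·ZT)
  ∠QZT = 15.26°

Step 10: From QT = 3, QZ = √130, TZ = 11, by the inverse law of cosines:
  cos(∠TQZ) = (QT² + QZ² - TZ²) / (2·QT·QZ)
  ∠TQZ = 74.74°

Step 11: From UA = 10, UZ = 6, AZ = 8, by the inverse law of cosines:
  cos(∠AUZ) = (UA² + UZ² - AZ²) / (2·UA·UZ)
  ∠AUZ = 53.13°

Step 12: From DA = 7.05, DT = 14, AT = 13, by the inverse law of cosines:
  cos(∠ADT) = (DA² + DT² - AT²) / (2·DA·DT)
  ∠ADT = 67.13°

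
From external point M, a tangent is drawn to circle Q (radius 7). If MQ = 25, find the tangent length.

tangent = √(d² - r²) = √(25² - 7²) = √(625 - 49) = √576 = 24

24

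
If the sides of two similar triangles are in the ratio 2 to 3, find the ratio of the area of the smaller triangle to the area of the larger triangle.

Area ratio = (side ratio)^2 = (2/3)^2 = 4:9.

4:9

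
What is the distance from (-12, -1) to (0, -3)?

d = sqrt((12)^2 + (-2)^2) = sqrt(148) = 2*sqrt(37)

2*sqrt(37)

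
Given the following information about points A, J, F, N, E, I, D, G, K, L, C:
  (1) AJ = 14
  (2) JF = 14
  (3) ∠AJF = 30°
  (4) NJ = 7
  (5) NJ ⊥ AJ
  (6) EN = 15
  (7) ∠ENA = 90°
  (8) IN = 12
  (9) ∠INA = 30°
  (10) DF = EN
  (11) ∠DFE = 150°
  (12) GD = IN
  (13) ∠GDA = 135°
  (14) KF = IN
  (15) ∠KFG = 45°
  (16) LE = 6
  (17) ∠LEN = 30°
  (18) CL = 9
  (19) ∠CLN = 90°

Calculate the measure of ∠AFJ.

Step 1: By the law of cosines on triangle FJA: FA² = 14² + 14² − 2·14·14·cos(30°) = 52.52, so FA ≈ 7.25.
Step 2: By the inverse law of cosines on triangle AFJ: cos(∠AFJ) = (7.25² + 14² − 14²) / (2·7.25·14) = 52.52/202.91 = 0.2588, so ∠AFJ = 75°.

Therefore, the measure of angle ∠AFJ = 75°.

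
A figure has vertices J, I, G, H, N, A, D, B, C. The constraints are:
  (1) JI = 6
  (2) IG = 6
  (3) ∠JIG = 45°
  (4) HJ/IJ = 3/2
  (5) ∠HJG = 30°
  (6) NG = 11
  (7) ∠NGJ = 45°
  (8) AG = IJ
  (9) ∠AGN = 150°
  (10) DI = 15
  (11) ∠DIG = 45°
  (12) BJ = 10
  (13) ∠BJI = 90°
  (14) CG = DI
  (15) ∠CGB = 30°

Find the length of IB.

Step 1: By the law of cosines on triangle IJB: IB² = 6² + 10² − 2·6·10·cos(90°) = 136, so IB = 2·√34.

Therefore, the length of IB = 2·√34.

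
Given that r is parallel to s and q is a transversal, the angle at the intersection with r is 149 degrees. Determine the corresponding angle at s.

When a transversal crosses parallel lines, angles in the same position at each intersection are called corresponding angles.
These are always equal, so the answer is 149 degrees.

149 degrees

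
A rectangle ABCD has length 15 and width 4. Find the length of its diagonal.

d = sqrt(15^2 + 4^2) = sqrt(241)

sqrt(241)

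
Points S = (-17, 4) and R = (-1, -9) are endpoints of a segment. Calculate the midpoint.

M = ((x₁ + x₂)/2, (y₁ + y₂)/2)
= ((-17 + -1)/2, (4 + -9)/2)
= (-18/2, -5/2) = (-9, -5/2)

(-9, -5/2)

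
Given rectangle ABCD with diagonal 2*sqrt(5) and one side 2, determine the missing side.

The diagonal of a rectangle forms a right triangle with the two sides.
Rearranging the Pythagorean theorem: missing side = sqrt(d^2 - known^2).
= sqrt(20 - 4) = sqrt(16) = 4.

4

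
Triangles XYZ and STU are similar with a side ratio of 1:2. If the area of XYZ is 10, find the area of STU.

The ratio of areas of similar triangles = (side ratio)^2.
Side ratio = 1:2, so area ratio = 1:4.
Area of STU / Area of XYZ = 4/1
Area of STU = 10 * 4/1 = 40

40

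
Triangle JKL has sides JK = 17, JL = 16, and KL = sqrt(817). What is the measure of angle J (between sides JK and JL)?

By the inverse law of cosines: cos(J) = (JK² + JL² - KL²) / (2 × JK × JL)
cos(J) = (17² + 16² - (sqrt(817))²) / (2 × 17 × 16)
cos(J) = (289 + 256 - (817)) / 544
cos(J) = -1/2
J = arccos(-1/2) = 120°

120°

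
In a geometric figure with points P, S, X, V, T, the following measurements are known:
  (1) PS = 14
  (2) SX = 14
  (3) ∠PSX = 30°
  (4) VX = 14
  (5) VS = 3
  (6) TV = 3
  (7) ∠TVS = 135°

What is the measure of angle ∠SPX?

Step 1: By the law of cosines on triangle PSX: PX² = 14² + 14² − 2·14·14·cos(30°) = 52.52, so PX ≈ 7.25.
Step 2: By the inverse law of cosines on triangle SPX: cos(∠SPX) = (14² + 7.25² − 14²) / (2·14·7.25) = 52.52/202.91 = 0.2588, so ∠SPX = 75°.

Therefore, the measure of angle ∠SPX = 75°.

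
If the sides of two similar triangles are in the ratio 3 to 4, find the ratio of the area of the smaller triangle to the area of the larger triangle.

Area ratio = (side ratio)^2 = (3/4)^2 = 9:16.

9:16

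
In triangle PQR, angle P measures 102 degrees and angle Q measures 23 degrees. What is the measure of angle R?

By the triangle angle sum property, the three interior angles of any triangle add up to 180°.
We know angle P = 102° and angle Q = 23°, so their sum is 125°.
Therefore angle R = 180° - 125° = 55°.

55 degrees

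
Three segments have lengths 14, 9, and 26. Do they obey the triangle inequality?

Check the triangle inequality: 14 + 9 = 23 ≤ 26.
Since the sum of two sides does not exceed the third, no triangle can be formed.

No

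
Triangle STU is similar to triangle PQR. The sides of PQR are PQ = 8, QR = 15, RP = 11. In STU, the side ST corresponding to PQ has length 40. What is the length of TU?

Similar triangles have proportional sides. Setting up the proportion:
ST / PQ = TU / QR
40 / 8 = TU / 15
TU = 15 * 40 / 8 = 75.

75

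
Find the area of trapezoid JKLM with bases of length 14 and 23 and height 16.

A trapezoid's area equals the midsegment times the height.
The midsegment is (14 + 23) / 2 = 37/2.
Area = 37/2 * 16 = 296.

296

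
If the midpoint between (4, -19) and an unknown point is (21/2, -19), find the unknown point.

Using the midpoint formula: M = ((x1 + x2)/2, (y1 + y2)/2)
We know M = (21/2, -19) and Q = (4, -19)
For x: 21/2 = (4 + x2)/2, so x2 = 2*21/2 - 4 = 17
For y: -19 = (-19 + y2)/2, so y2 = 2*-19 - -19 = -19
S = (17, -19)

(17, -19)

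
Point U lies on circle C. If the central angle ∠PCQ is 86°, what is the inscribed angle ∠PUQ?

Inscribed angle = 86° / 2 = 43° (inscribed angle theorem).

43°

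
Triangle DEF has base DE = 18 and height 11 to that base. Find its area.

Area = (1/2) * base * height
Area = (1/2) * 18 * 11
Area = 99

99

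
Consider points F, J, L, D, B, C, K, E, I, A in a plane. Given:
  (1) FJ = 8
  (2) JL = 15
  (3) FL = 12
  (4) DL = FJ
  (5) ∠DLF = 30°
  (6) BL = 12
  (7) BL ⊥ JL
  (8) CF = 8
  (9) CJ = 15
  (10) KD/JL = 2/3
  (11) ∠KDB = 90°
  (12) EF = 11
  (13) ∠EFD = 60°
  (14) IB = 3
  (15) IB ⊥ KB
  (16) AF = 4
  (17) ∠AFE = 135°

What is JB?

Step 1: By the law of cosines on triangle JLB: JB² = 15² + 12² − 2·15·12·cos(90°) = 369, so JB = 3·√41.

Therefore, the length of JB = 3·√41.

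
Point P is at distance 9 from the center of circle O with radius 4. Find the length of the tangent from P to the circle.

tangent = √(d² - r²) = √(9² - 4²) = √(81 - 16) = √65 = sqrt(65)

sqrt(65)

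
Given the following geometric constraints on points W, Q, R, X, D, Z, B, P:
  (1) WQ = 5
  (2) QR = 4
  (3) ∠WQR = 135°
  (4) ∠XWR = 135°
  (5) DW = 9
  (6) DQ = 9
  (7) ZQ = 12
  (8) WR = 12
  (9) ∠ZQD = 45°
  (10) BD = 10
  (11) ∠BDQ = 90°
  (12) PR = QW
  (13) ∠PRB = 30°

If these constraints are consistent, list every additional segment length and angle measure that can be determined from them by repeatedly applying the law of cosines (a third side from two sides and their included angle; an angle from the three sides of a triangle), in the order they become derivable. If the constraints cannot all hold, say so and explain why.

These constraints are not satisfiable: (1), (2) and (3) already determine WR: by the law of cosines WR² = 5² + 4² − 2·5·4·cos(135°) = 69.28, so WR ≈ 8.32, which contradicts (8) WR = 12. No planar figure meets all of them, so nothing further can be derived.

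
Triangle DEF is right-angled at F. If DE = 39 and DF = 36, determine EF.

By the Pythagorean theorem: EF^2 = DE^2 - DF^2
EF^2 = 39^2 - 36^2 = 1521 - 1296 = 225
EF = sqrt(225) = 15

15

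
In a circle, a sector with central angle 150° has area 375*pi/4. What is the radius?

Sector area A = πr² × θ/360, so r² = 360A / (πθ).
r² = 360 × 375*pi/4 / (π × 150)
r² = 225
r = 15

15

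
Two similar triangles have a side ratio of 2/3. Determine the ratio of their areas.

Area ratio = (side ratio)^2 = (2/3)^2 = 4:9.

4:9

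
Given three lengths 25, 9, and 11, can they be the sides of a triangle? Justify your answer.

No.
The triangle inequality is violated: 9 + 11 = 20 ≤ 25.
These lengths cannot form a triangle.

No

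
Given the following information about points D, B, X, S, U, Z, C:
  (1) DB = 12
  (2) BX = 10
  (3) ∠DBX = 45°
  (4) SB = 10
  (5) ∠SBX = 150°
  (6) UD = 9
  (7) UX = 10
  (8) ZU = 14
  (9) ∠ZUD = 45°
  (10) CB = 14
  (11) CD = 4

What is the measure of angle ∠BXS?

Step 1: By the law of cosines on triangle XBS: XS² = 10² + 10² − 2·10·10·cos(150°) = 373.21, so XS ≈ 19.32.
Step 2: By the inverse law of cosines on triangle BXS: cos(∠BXS) = (10² + 19.32² − 10²) / (2·10·19.32) = 373.21/386.37 = 0.9659, so ∠BXS = 15°.

Therefore, the measure of angle ∠BXS = 15°.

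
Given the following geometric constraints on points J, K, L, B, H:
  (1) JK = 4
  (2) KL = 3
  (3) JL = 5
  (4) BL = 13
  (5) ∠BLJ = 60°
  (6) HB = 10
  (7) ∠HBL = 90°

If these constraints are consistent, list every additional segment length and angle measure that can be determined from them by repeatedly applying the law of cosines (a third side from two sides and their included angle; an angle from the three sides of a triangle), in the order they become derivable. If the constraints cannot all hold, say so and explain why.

The constraints are consistent. Derivable facts, in order:
After 1 step:
- JB = √129
- LH ≈ 16.4
- ∠JKL = 90°
- ∠JLK = 53.13°
- ∠KJL = 36.87°
After 2 steps:
- ∠BHL = 52.43°
- ∠BJL = 97.59°
- ∠BLH = 37.57°
- ∠JBL = 22.41°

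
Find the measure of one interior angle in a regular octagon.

Each interior angle of a regular n-gon is (n - 2) * 180 / n.
For n = 8: (8 - 2) * 180 / 8 = 1080/8 = 135 degrees.

135 degrees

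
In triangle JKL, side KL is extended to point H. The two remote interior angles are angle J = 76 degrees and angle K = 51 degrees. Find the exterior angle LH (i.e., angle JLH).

The interior angle at L is 180 - 76 - 51 = 53 degrees.
The exterior angle and interior angle at L are supplementary:
Exterior angle = 180 - 53 = 127 degrees.

127 degrees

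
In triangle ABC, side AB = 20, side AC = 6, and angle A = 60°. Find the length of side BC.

By the law of cosines: BC^2 = AB^2 + AC^2 - 2*AB*AC*cos(A)
BC^2 = 20^2 + 6^2 - 2*20*6*cos(60°)
BC^2 = 400 + 36 - 240*(1/2)
BC^2 = 316
BC = 2*sqrt(79)

2*sqrt(79)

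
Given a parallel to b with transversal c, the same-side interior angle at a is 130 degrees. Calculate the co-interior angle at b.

Co-interior angles (same-side interior) formed by parallel lines and a transversal are supplementary (sum to 180 degrees).
The given angle is 130 degrees.
The co-interior angle = 180 - 130 = 50 degrees.

50 degrees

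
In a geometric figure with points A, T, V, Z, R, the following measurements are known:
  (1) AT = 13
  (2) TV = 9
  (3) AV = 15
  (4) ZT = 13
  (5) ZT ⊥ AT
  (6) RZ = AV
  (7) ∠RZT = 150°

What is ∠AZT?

Step 1: By the law of cosines on triangle ZTA: ZA² = 13² + 13² − 2·13·13·cos(90°) = 338, so ZA = 13·√2.
Step 2: By the inverse law of cosines on triangle AZT: cos(∠AZT) = ((13·√2)² + 13² − 13²) / (2·13·√2·13) = 338/478 = 0.7071, so ∠AZT = 45°.

Therefore, the measure of angle ∠AZT = 45°.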